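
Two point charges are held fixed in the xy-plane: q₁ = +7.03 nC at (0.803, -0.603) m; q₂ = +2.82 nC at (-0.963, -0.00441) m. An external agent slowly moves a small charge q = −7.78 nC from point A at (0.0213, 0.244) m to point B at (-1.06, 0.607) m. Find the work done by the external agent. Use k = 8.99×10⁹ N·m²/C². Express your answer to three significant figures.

8.09×10⁻⁸ J

For quasistatic motion the external work equals the change in potential energy: W_ext = qΔV = q(V_B − V_A).
At A: distances to the source charges are 1.15 m, 1.02 m; V_A = Σ kqᵢ/rᵢ = 79.8 V.
At B: distances to the source charges are 2.22 m, 0.619 m; V_B = Σ kqᵢ/rᵢ = 69.4 V.
ΔV = V_B − V_A = -10.4 V.
W_ext = qΔV = (-7.78×10⁻⁹ C)(-10.4 V) = 8.09×10⁻⁸ J.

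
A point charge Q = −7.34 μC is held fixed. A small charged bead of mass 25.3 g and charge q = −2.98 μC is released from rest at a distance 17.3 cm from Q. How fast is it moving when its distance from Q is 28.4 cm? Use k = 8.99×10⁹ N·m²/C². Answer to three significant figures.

5.93 m/s

Only the electrostatic force acts, so mechanical energy is conserved: ½mv² = U₁ − U₂ = kQq(1/r₁ − 1/r₂).
U₁ − U₂ = (8.99×10⁹ N·m²/C²)(-7.34×10⁻⁶ C)(-2.98×10⁻⁶ C)(1/0.173 − 1/0.284) = 0.444 J.
v = √(2·0.444/0.0253) = 5.93 m/s.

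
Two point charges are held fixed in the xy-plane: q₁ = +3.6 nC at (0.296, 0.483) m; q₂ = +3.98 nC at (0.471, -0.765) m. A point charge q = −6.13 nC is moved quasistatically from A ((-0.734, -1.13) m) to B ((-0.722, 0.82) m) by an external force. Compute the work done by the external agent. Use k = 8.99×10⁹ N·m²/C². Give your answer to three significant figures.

For quasistatic motion the external work equals the change in potential energy: W_ext = qΔV = q(V_B − V_A).
At A: distances to the source charges are 1.91 m, 1.26 m; V_A = Σ kqᵢ/rᵢ = 45.3 V.
At B: distances to the source charges are 1.07 m, 1.98 m; V_B = Σ kqᵢ/rᵢ = 48.2 V.
ΔV = V_B − V_A = 2.89 V.
W_ext = qΔV = (-6.13×10⁻⁹ C)(2.89 V) = -1.77×10⁻⁸ J.

-1.77×10⁻⁸ J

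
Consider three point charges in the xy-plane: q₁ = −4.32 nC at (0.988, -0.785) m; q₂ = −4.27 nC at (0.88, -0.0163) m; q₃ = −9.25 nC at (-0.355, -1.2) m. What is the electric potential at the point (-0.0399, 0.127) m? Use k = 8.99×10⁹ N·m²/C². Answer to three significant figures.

-130 V

The total potential is the scalar sum of each charge's contribution, V = Σ kqᵢ/rᵢ.
Distances from the field point to each charge: r₁ = 1.37 m, r₂ = 0.931 m, r₃ = 1.36 m.
V = k[(-4.32×10⁻⁹)/(1.37) + (-4.27×10⁻⁹)/(0.931) + (-9.25×10⁻⁹)/(1.36)] = -130 V.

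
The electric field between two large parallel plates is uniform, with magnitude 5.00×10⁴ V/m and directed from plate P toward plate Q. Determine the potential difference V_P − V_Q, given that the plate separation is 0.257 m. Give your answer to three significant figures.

In a uniform field, potential decreases in the direction of E: ΔV = −E·d for a displacement d parallel to E.
Going from Q to P is a displacement of 0.257 m opposite to the field, so V_P − V_Q = +Ed = 1.28×10⁴ V.

1.28×10⁴ V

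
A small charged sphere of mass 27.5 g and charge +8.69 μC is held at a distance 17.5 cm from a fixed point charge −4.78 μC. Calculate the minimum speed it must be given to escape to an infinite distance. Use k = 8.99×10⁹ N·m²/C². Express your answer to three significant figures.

12.5 m/s

To just escape, total mechanical energy must reach zero at infinity: ½mv²_min + U = 0, so ½mv²_min = −U = |kQq|/r.
|U| = |kQq|/r = (8.99×10⁹ N·m²/C²)(4.78×10⁻⁶)(8.69×10⁻⁶)/(0.175) = 2.13 J.
v_min = √(2|U|/m) = √(2·2.13/0.0275) = 12.5 m/s.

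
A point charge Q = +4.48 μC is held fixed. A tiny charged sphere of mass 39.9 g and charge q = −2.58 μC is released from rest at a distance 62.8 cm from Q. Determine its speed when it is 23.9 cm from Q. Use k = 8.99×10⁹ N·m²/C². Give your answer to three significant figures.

3.67 m/s

Only the electrostatic force acts, so mechanical energy is conserved: ½mv² = U₁ − U₂ = kQq(1/r₁ − 1/r₂).
U₁ − U₂ = (8.99×10⁹ N·m²/C²)(4.48×10⁻⁶ C)(-2.58×10⁻⁶ C)(1/0.628 − 1/0.239) = 0.269 J.
v = √(2·0.269/0.0399) = 3.67 m/s.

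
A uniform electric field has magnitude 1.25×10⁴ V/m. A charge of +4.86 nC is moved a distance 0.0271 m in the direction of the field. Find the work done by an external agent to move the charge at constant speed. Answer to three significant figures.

The potential change for a displacement 0.0271 m in the direction of the field is ΔV = −Ed = -339 V.
W_ext = qΔV = -1.65×10⁻⁶ J.

-1.65×10⁻⁶ J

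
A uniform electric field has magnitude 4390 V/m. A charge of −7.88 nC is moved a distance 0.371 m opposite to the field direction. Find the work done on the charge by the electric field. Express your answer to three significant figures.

The potential change for a displacement 0.371 m opposite to the field direction is ΔV = +Ed = 1630 V.
W_field = −qΔV = 1.28×10⁻⁵ J.

1.28×10⁻⁵ J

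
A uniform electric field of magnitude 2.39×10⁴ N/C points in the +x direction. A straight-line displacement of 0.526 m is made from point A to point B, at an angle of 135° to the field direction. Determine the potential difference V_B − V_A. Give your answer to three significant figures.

Only the component of displacement along E changes the potential: ΔV = −E·d·cosθ.
ΔV = −(2.39×10⁴ V/m)(0.526 m)cos135° = 8890 V.

8890 V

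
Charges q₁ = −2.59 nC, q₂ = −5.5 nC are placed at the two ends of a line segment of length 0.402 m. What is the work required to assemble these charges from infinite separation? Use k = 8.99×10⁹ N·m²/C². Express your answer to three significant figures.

3.19×10⁻⁷ J

The work to assemble the configuration equals its total potential energy, U = Σ kqᵢqⱼ/rᵢⱼ over all pairs.
The separation is r = 0.402 m.
U = (3.19×10⁻⁷) = 3.19×10⁻⁷ J.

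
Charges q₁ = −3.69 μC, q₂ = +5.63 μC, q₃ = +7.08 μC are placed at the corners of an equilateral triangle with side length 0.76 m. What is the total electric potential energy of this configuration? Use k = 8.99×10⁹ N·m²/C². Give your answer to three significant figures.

The work to assemble the configuration equals its total potential energy, U = Σ kqᵢqⱼ/rᵢⱼ over all pairs.
All three pair separations equal the side length, 0.760 m.
U = (-0.246) + (-0.309) + (0.472) = -0.0833 J.

-0.0833 J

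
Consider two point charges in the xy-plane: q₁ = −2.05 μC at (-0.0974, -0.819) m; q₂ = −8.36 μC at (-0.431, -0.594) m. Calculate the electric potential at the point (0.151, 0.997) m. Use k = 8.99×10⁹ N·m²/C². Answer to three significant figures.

-5.44×10⁴ V

The total potential is the scalar sum of each charge's contribution, V = Σ kqᵢ/rᵢ.
Distances from the field point to each charge: r₁ = 1.83 m, r₂ = 1.69 m.
V = k[(-2.05×10⁻⁶)/(1.83) + (-8.36×10⁻⁶)/(1.69)] = -5.44×10⁴ V.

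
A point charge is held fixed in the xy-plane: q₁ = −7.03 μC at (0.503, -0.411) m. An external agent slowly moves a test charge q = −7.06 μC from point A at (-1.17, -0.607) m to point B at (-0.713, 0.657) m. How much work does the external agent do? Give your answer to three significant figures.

0.0108 J

For quasistatic motion the external work equals the change in potential energy: W_ext = qΔV = q(V_B − V_A).
At A: distance to the source charge is 1.68 m; V_A = kq₁/r = -3.75×10⁴ V.
At B: distance to the source charge is 1.62 m; V_B = kq₁/r = -3.91×10⁴ V.
ΔV = V_B − V_A = -1530 V.
W_ext = qΔV = (-7.06×10⁻⁶ C)(-1530 V) = 0.0108 J.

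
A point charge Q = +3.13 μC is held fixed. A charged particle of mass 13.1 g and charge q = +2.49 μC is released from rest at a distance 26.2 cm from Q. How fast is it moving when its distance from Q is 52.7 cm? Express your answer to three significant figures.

4.53 m/s

Only the electrostatic force acts, so mechanical energy is conserved: ½mv² = U₁ − U₂ = kQq(1/r₁ − 1/r₂).
U₁ − U₂ = (8.99×10⁹ N·m²/C²)(3.13×10⁻⁶ C)(2.49×10⁻⁶ C)(1/0.262 − 1/0.527) = 0.134 J.
v = √(2·0.134/0.0131) = 4.53 m/s.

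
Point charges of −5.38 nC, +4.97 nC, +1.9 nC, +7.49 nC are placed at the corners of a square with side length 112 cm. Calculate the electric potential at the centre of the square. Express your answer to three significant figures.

102 V

Electric potential is a scalar, so the contributions from each charge add algebraically: V = Σ kqᵢ/rᵢ.
The distance from each corner to the centre is a√2/2 = 0.792 m.
V = k[(-5.38×10⁻⁹)/(0.792) + (4.97×10⁻⁹)/(0.792) + (1.90×10⁻⁹)/(0.792) + (7.49×10⁻⁹)/(0.792)] = 102 V.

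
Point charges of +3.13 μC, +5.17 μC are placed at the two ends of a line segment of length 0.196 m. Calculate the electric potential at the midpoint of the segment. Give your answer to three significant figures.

The total potential is the scalar sum of each charge's contribution, V = Σ kqᵢ/rᵢ.
Each charge is 0.0980 m from the midpoint.
V = k[(3.13×10⁻⁶)/(0.0980) + (5.17×10⁻⁶)/(0.0980)] = 7.61×10⁵ V.

7.61×10⁵ V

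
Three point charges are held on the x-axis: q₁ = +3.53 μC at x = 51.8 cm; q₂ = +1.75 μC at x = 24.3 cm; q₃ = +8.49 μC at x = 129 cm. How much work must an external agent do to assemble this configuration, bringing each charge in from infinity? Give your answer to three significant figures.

0.679 J

The work to assemble the configuration equals its total potential energy, U = Σ kqᵢqⱼ/rᵢⱼ over all pairs.
Pair separations: r₁₂ = 0.275 m, r₁₃ = 0.772 m, r₂₃ = 1.05 m.
U = (0.202) + (0.349) + (0.128) = 0.679 J.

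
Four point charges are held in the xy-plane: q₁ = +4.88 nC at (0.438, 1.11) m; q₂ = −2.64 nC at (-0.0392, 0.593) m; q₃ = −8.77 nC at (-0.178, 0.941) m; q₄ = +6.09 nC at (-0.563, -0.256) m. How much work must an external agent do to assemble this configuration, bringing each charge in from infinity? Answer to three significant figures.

-5.80×10⁻⁷ J

The assembly work is the sum of pairwise potential energies, U = Σ_{i<j} kqᵢqⱼ/rᵢⱼ.
Pair separations: r₁₂ = 0.704 m, r₁₃ = 0.639 m, r₁₄ = 1.69 m, r₂₃ = 0.375 m, r₂₄ = 0.998 m, r₃₄ = 1.26 m.
Summing all 6 pair terms gives U = -5.80×10⁻⁷ J.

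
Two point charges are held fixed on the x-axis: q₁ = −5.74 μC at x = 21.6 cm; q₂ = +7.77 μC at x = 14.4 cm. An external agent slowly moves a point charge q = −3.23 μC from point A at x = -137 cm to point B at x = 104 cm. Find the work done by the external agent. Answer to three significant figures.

-5.60×10⁻³ J

For quasistatic motion the external work equals the change in potential energy: W_ext = qΔV = q(V_B − V_A).
At A: distances to the source charges are 1.59 m, 1.51 m; V_A = Σ kqᵢ/rᵢ = 1.36×10⁴ V.
At B: distances to the source charges are 0.824 m, 0.896 m; V_B = Σ kqᵢ/rᵢ = 1.53×10⁴ V.
ΔV = V_B − V_A = 1730 V.
W_ext = qΔV = (-3.23×10⁻⁶ C)(1730 V) = -5.60×10⁻³ J.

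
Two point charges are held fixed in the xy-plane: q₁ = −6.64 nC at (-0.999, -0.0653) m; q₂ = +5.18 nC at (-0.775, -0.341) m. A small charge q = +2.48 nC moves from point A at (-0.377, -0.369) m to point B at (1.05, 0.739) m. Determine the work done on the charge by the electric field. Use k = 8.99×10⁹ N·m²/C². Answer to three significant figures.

The work done by the electric force is W_field = −ΔU = −q(V_B − V_A) = q(V_A − V_B).
At A: distances to the source charges are 0.692 m, 0.399 m; V_A = Σ kqᵢ/rᵢ = 30.5 V.
At B: distances to the source charges are 2.20 m, 2.12 m; V_B = Σ kqᵢ/rᵢ = -5.16 V.
ΔV = V_B − V_A = -35.6 V.
W_field = −qΔV = −(2.48×10⁻⁹ C)(-35.6 V) = 8.84×10⁻⁸ J.

8.84×10⁻⁸ J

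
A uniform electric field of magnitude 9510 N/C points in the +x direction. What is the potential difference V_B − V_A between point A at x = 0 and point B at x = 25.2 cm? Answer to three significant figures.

-2400 V

In a uniform field, potential decreases in the direction of E: V_B − V_A = −E·Δx.
V_B − V_A = −(9510 V/m)(0.252 m) = -2400 V.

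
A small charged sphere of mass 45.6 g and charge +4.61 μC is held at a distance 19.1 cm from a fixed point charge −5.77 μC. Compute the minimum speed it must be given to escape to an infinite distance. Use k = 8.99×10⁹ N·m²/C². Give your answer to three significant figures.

7.41 m/s

To just escape, total mechanical energy must reach zero at infinity: ½mv²_min + U = 0, so ½mv²_min = −U = |kQq|/r.
|U| = |kQq|/r = (8.99×10⁹ N·m²/C²)(5.77×10⁻⁶)(4.61×10⁻⁶)/(0.191) = 1.25 J.
v_min = √(2|U|/m) = √(2·1.25/0.0456) = 7.41 m/s.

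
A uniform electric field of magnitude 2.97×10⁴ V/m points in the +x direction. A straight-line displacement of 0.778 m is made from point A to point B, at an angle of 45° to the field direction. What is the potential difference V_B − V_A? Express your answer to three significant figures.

Only the component of displacement along E changes the potential: ΔV = −E·d·cosθ.
ΔV = −(2.97×10⁴ V/m)(0.778 m)cos45° = -1.63×10⁴ V.

-1.63×10⁴ V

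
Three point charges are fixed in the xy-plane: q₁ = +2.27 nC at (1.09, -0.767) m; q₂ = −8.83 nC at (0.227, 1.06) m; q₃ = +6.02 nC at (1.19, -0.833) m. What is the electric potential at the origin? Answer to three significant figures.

-20.7 V

Electric potential is a scalar, so the contributions from each charge add algebraically: V = Σ kqᵢ/rᵢ.
Distances from the field point to each charge: r₁ = 1.33 m, r₂ = 1.08 m, r₃ = 1.45 m.
V = k[(2.27×10⁻⁹)/(1.33) + (-8.83×10⁻⁹)/(1.08) + (6.02×10⁻⁹)/(1.45)] = -20.7 V.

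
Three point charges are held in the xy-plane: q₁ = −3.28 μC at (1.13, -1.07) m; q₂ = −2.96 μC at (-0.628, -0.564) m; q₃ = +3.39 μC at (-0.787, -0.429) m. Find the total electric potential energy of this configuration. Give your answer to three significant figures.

-0.434 J

The work to assemble the configuration equals its total potential energy, U = Σ kqᵢqⱼ/rᵢⱼ over all pairs.
Pair separations: r₁₂ = 1.83 m, r₁₃ = 2.02 m, r₂₃ = 0.209 m.
U = (0.0477) + (-0.0495) + (-0.432) = -0.434 J.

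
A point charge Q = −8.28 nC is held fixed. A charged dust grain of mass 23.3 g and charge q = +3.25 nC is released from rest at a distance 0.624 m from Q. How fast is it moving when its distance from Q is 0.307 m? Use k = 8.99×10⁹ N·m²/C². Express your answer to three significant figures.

5.86×10⁻³ m/s

Only the electrostatic force acts, so mechanical energy is conserved: ½mv² = U₁ − U₂ = kQq(1/r₁ − 1/r₂).
U₁ − U₂ = (8.99×10⁹ N·m²/C²)(-8.28×10⁻⁹ C)(3.25×10⁻⁹ C)(1/0.624 − 1/0.307) = 4.00×10⁻⁷ J.
v = √(2·4.00×10⁻⁷/0.0233) = 5.86×10⁻³ m/s.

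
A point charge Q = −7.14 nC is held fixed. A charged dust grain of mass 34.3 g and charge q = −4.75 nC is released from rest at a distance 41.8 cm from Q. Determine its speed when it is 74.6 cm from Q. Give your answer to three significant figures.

Only the electrostatic force acts, so mechanical energy is conserved: ½mv² = U₁ − U₂ = kQq(1/r₁ − 1/r₂).
U₁ − U₂ = (8.99×10⁹ N·m²/C²)(-7.14×10⁻⁹ C)(-4.75×10⁻⁹ C)(1/0.418 − 1/0.746) = 3.21×10⁻⁷ J.
v = √(2·3.21×10⁻⁷/0.0343) = 4.32×10⁻³ m/s.

4.32×10⁻³ m/s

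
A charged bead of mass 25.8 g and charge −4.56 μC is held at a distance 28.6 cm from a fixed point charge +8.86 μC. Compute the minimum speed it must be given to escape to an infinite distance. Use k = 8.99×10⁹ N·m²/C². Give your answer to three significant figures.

To just escape, total mechanical energy must reach zero at infinity: ½mv²_min + U = 0, so ½mv²_min = −U = |kQq|/r.
|U| = |kQq|/r = (8.99×10⁹ N·m²/C²)(8.86×10⁻⁶)(4.56×10⁻⁶)/(0.286) = 1.27 J.
v_min = √(2|U|/m) = √(2·1.27/0.0258) = 9.92 m/s.

9.92 m/s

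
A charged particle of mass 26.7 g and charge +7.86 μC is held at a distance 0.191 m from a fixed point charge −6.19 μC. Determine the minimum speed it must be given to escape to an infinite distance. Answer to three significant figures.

13.1 m/s

To just escape, total mechanical energy must reach zero at infinity: ½mv²_min + U = 0, so ½mv²_min = −U = |kQq|/r.
|U| = |kQq|/r = (8.99×10⁹ N·m²/C²)(6.19×10⁻⁶)(7.86×10⁻⁶)/(0.191) = 2.29 J.
v_min = √(2|U|/m) = √(2·2.29/0.0267) = 13.1 m/s.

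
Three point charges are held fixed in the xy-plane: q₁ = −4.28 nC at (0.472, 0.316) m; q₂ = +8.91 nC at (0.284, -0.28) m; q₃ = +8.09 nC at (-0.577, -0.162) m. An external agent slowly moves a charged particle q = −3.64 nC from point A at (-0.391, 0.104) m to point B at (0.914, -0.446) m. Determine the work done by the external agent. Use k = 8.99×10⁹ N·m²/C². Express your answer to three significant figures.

5.71×10⁻⁷ J

For quasistatic motion the external work equals the change in potential energy: W_ext = qΔV = q(V_B − V_A).
At A: distances to the source charges are 0.889 m, 0.777 m, 0.325 m; V_A = Σ kqᵢ/rᵢ = 284 V.
At B: distances to the source charges are 0.881 m, 0.652 m, 1.52 m; V_B = Σ kqᵢ/rᵢ = 127 V.
ΔV = V_B − V_A = -157 V.
W_ext = qΔV = (-3.64×10⁻⁹ C)(-157 V) = 5.71×10⁻⁷ J.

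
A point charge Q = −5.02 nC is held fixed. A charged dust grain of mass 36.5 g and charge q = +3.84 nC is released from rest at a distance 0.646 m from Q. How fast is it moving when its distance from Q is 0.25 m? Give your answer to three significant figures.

4.83×10⁻³ m/s

Only the electrostatic force acts, so mechanical energy is conserved: ½mv² = U₁ − U₂ = kQq(1/r₁ − 1/r₂).
U₁ − U₂ = (8.99×10⁹ N·m²/C²)(-5.02×10⁻⁹ C)(3.84×10⁻⁹ C)(1/0.646 − 1/0.250) = 4.25×10⁻⁷ J.
v = √(2·4.25×10⁻⁷/0.0365) = 4.83×10⁻³ m/s.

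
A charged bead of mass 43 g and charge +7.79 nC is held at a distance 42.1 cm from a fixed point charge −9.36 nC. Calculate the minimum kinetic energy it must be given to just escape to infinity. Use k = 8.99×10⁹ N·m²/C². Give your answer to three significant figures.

1.56×10⁻⁶ J

To just escape, total mechanical energy must reach zero at infinity: ½mv²_min + U = 0, so ½mv²_min = −U = |kQq|/r.
|U| = |kQq|/r = (8.99×10⁹ N·m²/C²)(9.36×10⁻⁹)(7.79×10⁻⁹)/(0.421) = 1.56×10⁻⁶ J.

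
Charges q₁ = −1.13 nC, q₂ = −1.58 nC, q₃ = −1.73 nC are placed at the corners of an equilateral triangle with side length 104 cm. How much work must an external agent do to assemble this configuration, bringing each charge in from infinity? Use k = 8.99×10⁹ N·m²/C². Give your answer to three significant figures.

The assembly work is the sum of pairwise potential energies, U = Σ_{i<j} kqᵢqⱼ/rᵢⱼ.
All three pair separations equal the side length, 1.04 m.
U = (1.54×10⁻⁸) + (1.69×10⁻⁸) + (2.36×10⁻⁸) = 5.60×10⁻⁸ J.

5.60×10⁻⁸ J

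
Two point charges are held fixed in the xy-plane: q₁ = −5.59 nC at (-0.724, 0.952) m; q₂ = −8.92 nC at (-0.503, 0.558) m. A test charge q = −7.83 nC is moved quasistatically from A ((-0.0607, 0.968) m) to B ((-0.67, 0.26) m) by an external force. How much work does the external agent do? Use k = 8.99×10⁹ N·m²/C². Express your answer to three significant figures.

7.71×10⁻⁷ J

For quasistatic motion the external work equals the change in potential energy: W_ext = qΔV = q(V_B − V_A).
At A: distances to the source charges are 0.663 m, 0.603 m; V_A = Σ kqᵢ/rᵢ = -209 V.
At B: distances to the source charges are 0.694 m, 0.342 m; V_B = Σ kqᵢ/rᵢ = -307 V.
ΔV = V_B − V_A = -98.4 V.
W_ext = qΔV = (-7.83×10⁻⁹ C)(-98.4 V) = 7.71×10⁻⁷ J.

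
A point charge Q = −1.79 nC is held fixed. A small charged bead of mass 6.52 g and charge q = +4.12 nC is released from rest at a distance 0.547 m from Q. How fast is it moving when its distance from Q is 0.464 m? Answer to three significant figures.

Only the electrostatic force acts, so mechanical energy is conserved: ½mv² = U₁ − U₂ = kQq(1/r₁ − 1/r₂).
U₁ − U₂ = (8.99×10⁹ N·m²/C²)(-1.79×10⁻⁹ C)(4.12×10⁻⁹ C)(1/0.547 − 1/0.464) = 2.17×10⁻⁸ J.
v = √(2·2.17×10⁻⁸/6.52×10⁻³) = 2.58×10⁻³ m/s.

2.58×10⁻³ m/s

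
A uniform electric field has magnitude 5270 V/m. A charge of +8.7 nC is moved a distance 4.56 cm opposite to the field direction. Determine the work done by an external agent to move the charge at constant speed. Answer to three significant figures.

2.09×10⁻⁶ J

The potential change for a displacement 4.56 cm opposite to the field direction is ΔV = +Ed = 240 V.
W_ext = qΔV = 2.09×10⁻⁶ J.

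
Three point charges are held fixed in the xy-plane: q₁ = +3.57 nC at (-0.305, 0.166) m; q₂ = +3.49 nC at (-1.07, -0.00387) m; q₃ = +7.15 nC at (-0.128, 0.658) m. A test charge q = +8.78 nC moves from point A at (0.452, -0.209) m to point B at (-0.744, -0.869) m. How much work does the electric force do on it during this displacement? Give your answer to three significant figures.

The work done by the electric force is W_field = −ΔU = −q(V_B − V_A) = q(V_A − V_B).
At A: distances to the source charges are 0.845 m, 1.54 m, 1.04 m; V_A = Σ kqᵢ/rᵢ = 120 V.
At B: distances to the source charges are 1.12 m, 0.925 m, 1.65 m; V_B = Σ kqᵢ/rᵢ = 102 V.
ΔV = V_B − V_A = -18.5 V.
W_field = −qΔV = −(8.78×10⁻⁹ C)(-18.5 V) = 1.63×10⁻⁷ J.

1.63×10⁻⁷ J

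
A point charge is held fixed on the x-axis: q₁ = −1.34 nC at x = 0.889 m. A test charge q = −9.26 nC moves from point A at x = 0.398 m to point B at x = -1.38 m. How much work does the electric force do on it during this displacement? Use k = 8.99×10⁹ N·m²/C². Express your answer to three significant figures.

The work done by the electric force is W_field = −ΔU = −q(V_B − V_A) = q(V_A − V_B).
At A: distance to the source charge is 0.491 m; V_A = kq₁/r = -24.5 V.
At B: distance to the source charge is 2.27 m; V_B = kq₁/r = -5.31 V.
ΔV = V_B − V_A = 19.2 V.
W_field = −qΔV = −(-9.26×10⁻⁹ C)(19.2 V) = 1.78×10⁻⁷ J.

1.78×10⁻⁷ J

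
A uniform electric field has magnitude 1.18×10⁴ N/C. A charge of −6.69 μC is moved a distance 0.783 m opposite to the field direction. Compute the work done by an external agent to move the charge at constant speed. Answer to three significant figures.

The potential change for a displacement 0.783 m opposite to the field direction is ΔV = +Ed = 9240 V.
W_ext = qΔV = -0.0618 J.

-0.0618 J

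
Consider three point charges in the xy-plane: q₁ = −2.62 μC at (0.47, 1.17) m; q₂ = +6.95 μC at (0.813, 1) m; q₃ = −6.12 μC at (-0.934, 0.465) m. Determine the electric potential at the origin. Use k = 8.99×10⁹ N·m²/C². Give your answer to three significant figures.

-2.29×10⁴ V

The total potential is the scalar sum of each charge's contribution, V = Σ kqᵢ/rᵢ.
Distances from the field point to each charge: r₁ = 1.26 m, r₂ = 1.29 m, r₃ = 1.04 m.
V = k[(-2.62×10⁻⁶)/(1.26) + (6.95×10⁻⁶)/(1.29) + (-6.12×10⁻⁶)/(1.04)] = -2.29×10⁴ V.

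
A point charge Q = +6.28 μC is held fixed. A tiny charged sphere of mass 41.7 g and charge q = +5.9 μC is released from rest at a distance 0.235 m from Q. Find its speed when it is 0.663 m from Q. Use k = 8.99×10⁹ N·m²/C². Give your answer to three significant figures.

Only the electrostatic force acts, so mechanical energy is conserved: ½mv² = U₁ − U₂ = kQq(1/r₁ − 1/r₂).
U₁ − U₂ = (8.99×10⁹ N·m²/C²)(6.28×10⁻⁶ C)(5.90×10⁻⁶ C)(1/0.235 − 1/0.663) = 0.915 J.
v = √(2·0.915/0.0417) = 6.62 m/s.

6.62 m/s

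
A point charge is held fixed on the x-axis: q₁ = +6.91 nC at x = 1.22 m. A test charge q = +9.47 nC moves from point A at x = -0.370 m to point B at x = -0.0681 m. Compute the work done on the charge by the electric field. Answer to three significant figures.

The work done by the electric force is W_field = −ΔU = −q(V_B − V_A) = q(V_A − V_B).
At A: distance to the source charge is 1.59 m; V_A = kq₁/r = 39.1 V.
At B: distance to the source charge is 1.29 m; V_B = kq₁/r = 48.2 V.
ΔV = V_B − V_A = 9.16 V.
W_field = −qΔV = −(9.47×10⁻⁹ C)(9.16 V) = -8.67×10⁻⁸ J.

-8.67×10⁻⁸ J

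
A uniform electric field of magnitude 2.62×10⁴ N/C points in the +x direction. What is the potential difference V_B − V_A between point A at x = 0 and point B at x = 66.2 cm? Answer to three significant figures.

In a uniform field, potential decreases in the direction of E: V_B − V_A = −E·Δx.
V_B − V_A = −(2.62×10⁴ V/m)(0.662 m) = -1.73×10⁴ V.

-1.73×10⁴ V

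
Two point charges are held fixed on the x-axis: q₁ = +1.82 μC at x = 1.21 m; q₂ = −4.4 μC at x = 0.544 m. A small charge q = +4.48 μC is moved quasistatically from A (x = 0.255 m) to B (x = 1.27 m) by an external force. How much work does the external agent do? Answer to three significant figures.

For quasistatic motion the external work equals the change in potential energy: W_ext = qΔV = q(V_B − V_A).
At A: distances to the source charges are 0.955 m, 0.289 m; V_A = Σ kqᵢ/rᵢ = -1.20×10⁵ V.
At B: distances to the source charges are 0.0600 m, 0.726 m; V_B = Σ kqᵢ/rᵢ = 2.18×10⁵ V.
ΔV = V_B − V_A = 3.38×10⁵ V.
W_ext = qΔV = (4.48×10⁻⁶ C)(3.38×10⁵ V) = 1.51 J.

1.51 J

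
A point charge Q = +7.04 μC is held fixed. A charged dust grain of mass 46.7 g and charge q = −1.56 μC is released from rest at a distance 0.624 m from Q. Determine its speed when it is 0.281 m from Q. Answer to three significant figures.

2.88 m/s

Only the electrostatic force acts, so mechanical energy is conserved: ½mv² = U₁ − U₂ = kQq(1/r₁ − 1/r₂).
U₁ − U₂ = (8.99×10⁹ N·m²/C²)(7.04×10⁻⁶ C)(-1.56×10⁻⁶ C)(1/0.624 − 1/0.281) = 0.193 J.
v = √(2·0.193/0.0467) = 2.88 m/s.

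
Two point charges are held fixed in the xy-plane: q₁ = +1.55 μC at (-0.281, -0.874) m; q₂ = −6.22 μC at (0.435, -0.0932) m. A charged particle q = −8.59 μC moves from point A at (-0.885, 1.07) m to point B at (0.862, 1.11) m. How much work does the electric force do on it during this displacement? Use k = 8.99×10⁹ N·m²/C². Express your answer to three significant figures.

-0.110 J

The work done by the electric force is W_field = −ΔU = −q(V_B − V_A) = q(V_A − V_B).
At A: distances to the source charges are 2.04 m, 1.76 m; V_A = Σ kqᵢ/rᵢ = -2.49×10⁴ V.
At B: distances to the source charges are 2.29 m, 1.28 m; V_B = Σ kqᵢ/rᵢ = -3.77×10⁴ V.
ΔV = V_B − V_A = -1.28×10⁴ V.
W_field = −qΔV = −(-8.59×10⁻⁶ C)(-1.28×10⁴ V) = -0.110 J.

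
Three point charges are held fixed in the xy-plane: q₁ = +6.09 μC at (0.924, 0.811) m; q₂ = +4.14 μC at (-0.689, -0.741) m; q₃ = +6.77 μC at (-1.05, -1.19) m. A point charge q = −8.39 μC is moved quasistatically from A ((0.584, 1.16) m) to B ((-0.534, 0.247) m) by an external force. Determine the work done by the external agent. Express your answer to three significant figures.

0.317 J

For quasistatic motion the external work equals the change in potential energy: W_ext = qΔV = q(V_B − V_A).
At A: distances to the source charges are 0.487 m, 2.29 m, 2.86 m; V_A = Σ kqᵢ/rᵢ = 1.50×10⁵ V.
At B: distances to the source charges are 1.56 m, 1.00 m, 1.53 m; V_B = Σ kqᵢ/rᵢ = 1.12×10⁵ V.
ΔV = V_B − V_A = -3.78×10⁴ V.
W_ext = qΔV = (-8.39×10⁻⁶ C)(-3.78×10⁴ V) = 0.317 J.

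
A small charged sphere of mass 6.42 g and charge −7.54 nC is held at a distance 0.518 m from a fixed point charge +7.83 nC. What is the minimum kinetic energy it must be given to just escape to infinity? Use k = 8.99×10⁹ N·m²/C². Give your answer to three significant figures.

1.02×10⁻⁶ J

To just escape, total mechanical energy must reach zero at infinity: ½mv²_min + U = 0, so ½mv²_min = −U = |kQq|/r.
|U| = |kQq|/r = (8.99×10⁹ N·m²/C²)(7.83×10⁻⁹)(7.54×10⁻⁹)/(0.518) = 1.02×10⁻⁶ J.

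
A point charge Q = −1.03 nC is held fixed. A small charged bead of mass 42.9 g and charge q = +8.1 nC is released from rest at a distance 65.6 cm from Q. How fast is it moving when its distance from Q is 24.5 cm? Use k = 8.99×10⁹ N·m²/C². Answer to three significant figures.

2.99×10⁻³ m/s

Only the electrostatic force acts, so mechanical energy is conserved: ½mv² = U₁ − U₂ = kQq(1/r₁ − 1/r₂).
U₁ − U₂ = (8.99×10⁹ N·m²/C²)(-1.03×10⁻⁹ C)(8.10×10⁻⁹ C)(1/0.656 − 1/0.245) = 1.92×10⁻⁷ J.
v = √(2·1.92×10⁻⁷/0.0429) = 2.99×10⁻³ m/s.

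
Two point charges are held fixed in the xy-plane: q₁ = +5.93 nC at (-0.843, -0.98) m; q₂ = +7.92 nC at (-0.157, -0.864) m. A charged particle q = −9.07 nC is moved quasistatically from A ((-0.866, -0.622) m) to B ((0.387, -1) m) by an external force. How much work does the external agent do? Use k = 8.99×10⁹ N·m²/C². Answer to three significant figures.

For quasistatic motion the external work equals the change in potential energy: W_ext = qΔV = q(V_B − V_A).
At A: distances to the source charges are 0.359 m, 0.749 m; V_A = Σ kqᵢ/rᵢ = 244 V.
At B: distances to the source charges are 1.23 m, 0.561 m; V_B = Σ kqᵢ/rᵢ = 170 V.
ΔV = V_B − V_A = -73.3 V.
W_ext = qΔV = (-9.07×10⁻⁹ C)(-73.3 V) = 6.65×10⁻⁷ J.

6.65×10⁻⁷ J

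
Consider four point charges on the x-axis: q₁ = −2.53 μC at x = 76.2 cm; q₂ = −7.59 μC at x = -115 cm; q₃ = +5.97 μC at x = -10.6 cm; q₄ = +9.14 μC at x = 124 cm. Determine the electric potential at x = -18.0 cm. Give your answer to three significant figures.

Electric potential is a scalar, so the contributions from each charge add algebraically: V = Σ kqᵢ/rᵢ.
Distances from the field point to each charge: r₁ = 0.942 m, r₂ = 0.970 m, r₃ = 0.0740 m, r₄ = 1.42 m.
V = k[(-2.53×10⁻⁶)/(0.942) + (-7.59×10⁻⁶)/(0.970) + (5.97×10⁻⁶)/(0.0740) + (9.14×10⁻⁶)/(1.42)] = 6.89×10⁵ V.

6.89×10⁵ V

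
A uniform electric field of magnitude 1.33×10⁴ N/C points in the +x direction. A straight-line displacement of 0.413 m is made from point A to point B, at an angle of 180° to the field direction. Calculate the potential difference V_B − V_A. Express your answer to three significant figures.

Only the component of displacement along E changes the potential: ΔV = −E·d·cosθ.
ΔV = −(1.33×10⁴ V/m)(0.413 m)cos180° = 5490 V.

5490 V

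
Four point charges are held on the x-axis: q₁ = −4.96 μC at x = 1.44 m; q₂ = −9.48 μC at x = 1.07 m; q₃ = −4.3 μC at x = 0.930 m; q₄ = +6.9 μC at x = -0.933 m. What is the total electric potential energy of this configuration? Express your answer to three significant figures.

The assembly work is the sum of pairwise potential energies, U = Σ_{i<j} kqᵢqⱼ/rᵢⱼ.
Pair separations: r₁₂ = 0.370 m, r₁₃ = 0.510 m, r₁₄ = 2.37 m, r₂₃ = 0.140 m, r₂₄ = 2.00 m, r₃₄ = 1.86 m.
Summing all 6 pair terms gives U = 3.57 J.

3.57 J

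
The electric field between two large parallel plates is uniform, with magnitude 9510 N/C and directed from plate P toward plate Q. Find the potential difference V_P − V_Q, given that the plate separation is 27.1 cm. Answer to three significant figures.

2580 V

In a uniform field, potential decreases in the direction of E: ΔV = −E·d for a displacement d parallel to E.
Going from Q to P is a displacement of 27.1 cm opposite to the field, so V_P − V_Q = +Ed = 2580 V.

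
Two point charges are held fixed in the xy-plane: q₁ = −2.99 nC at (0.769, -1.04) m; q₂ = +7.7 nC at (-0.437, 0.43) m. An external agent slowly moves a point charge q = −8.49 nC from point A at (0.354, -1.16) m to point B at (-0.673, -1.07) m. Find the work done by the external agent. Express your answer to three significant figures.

-4.26×10⁻⁷ J

For quasistatic motion the external work equals the change in potential energy: W_ext = qΔV = q(V_B − V_A).
At A: distances to the source charges are 0.432 m, 1.78 m; V_A = Σ kqᵢ/rᵢ = -23.2 V.
At B: distances to the source charges are 1.44 m, 1.52 m; V_B = Σ kqᵢ/rᵢ = 27.0 V.
ΔV = V_B − V_A = 50.2 V.
W_ext = qΔV = (-8.49×10⁻⁹ C)(50.2 V) = -4.26×10⁻⁷ J.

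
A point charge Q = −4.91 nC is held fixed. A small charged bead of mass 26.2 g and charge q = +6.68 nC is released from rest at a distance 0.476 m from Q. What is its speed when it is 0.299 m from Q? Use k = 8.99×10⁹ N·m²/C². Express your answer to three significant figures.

5.29×10⁻³ m/s

Only the electrostatic force acts, so mechanical energy is conserved: ½mv² = U₁ − U₂ = kQq(1/r₁ − 1/r₂).
U₁ − U₂ = (8.99×10⁹ N·m²/C²)(-4.91×10⁻⁹ C)(6.68×10⁻⁹ C)(1/0.476 − 1/0.299) = 3.67×10⁻⁷ J.
v = √(2·3.67×10⁻⁷/0.0262) = 5.29×10⁻³ m/s.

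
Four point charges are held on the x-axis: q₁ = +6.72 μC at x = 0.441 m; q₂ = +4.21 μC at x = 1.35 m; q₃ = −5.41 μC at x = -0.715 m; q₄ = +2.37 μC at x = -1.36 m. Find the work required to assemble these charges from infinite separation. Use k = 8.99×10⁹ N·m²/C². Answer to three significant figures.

The assembly work is the sum of pairwise potential energies, U = Σ_{i<j} kqᵢqⱼ/rᵢⱼ.
Pair separations: r₁₂ = 0.909 m, r₁₃ = 1.16 m, r₁₄ = 1.80 m, r₂₃ = 2.06 m, r₂₄ = 2.71 m, r₃₄ = 0.645 m.
Summing all 6 pair terms gives U = -0.168 J.

-0.168 J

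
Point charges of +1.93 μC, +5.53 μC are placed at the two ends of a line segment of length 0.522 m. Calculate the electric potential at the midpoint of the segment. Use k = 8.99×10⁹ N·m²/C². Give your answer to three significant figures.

2.57×10⁵ V

Electric potential is a scalar, so the contributions from each charge add algebraically: V = Σ kqᵢ/rᵢ.
Each charge is 0.261 m from the midpoint.
V = k[(1.93×10⁻⁶)/(0.261) + (5.53×10⁻⁶)/(0.261)] = 2.57×10⁵ V.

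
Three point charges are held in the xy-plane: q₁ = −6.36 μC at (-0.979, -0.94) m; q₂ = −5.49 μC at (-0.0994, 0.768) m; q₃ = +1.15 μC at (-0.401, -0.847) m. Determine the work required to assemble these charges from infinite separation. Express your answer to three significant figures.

0.0165 J

The work to assemble the configuration equals its total potential energy, U = Σ kqᵢqⱼ/rᵢⱼ over all pairs.
Pair separations: r₁₂ = 1.92 m, r₁₃ = 0.585 m, r₂₃ = 1.64 m.
U = (0.163) + (-0.112) + (-0.0345) = 0.0165 J.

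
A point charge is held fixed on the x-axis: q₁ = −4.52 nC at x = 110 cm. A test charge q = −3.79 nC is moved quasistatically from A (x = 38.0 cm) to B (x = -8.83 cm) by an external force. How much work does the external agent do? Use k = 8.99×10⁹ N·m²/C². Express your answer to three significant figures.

-8.43×10⁻⁸ J

For quasistatic motion the external work equals the change in potential energy: W_ext = qΔV = q(V_B − V_A).
At A: distance to the source charge is 0.720 m; V_A = kq₁/r = -56.4 V.
At B: distance to the source charge is 1.19 m; V_B = kq₁/r = -34.2 V.
ΔV = V_B − V_A = 22.2 V.
W_ext = qΔV = (-3.79×10⁻⁹ C)(22.2 V) = -8.43×10⁻⁸ J.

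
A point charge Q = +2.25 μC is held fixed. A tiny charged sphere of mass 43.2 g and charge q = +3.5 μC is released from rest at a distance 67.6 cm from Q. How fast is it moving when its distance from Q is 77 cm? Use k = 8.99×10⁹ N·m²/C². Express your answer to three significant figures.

0.769 m/s

Only the electrostatic force acts, so mechanical energy is conserved: ½mv² = U₁ − U₂ = kQq(1/r₁ − 1/r₂).
U₁ − U₂ = (8.99×10⁹ N·m²/C²)(2.25×10⁻⁶ C)(3.50×10⁻⁶ C)(1/0.676 − 1/0.770) = 0.0128 J.
v = √(2·0.0128/0.0432) = 0.769 m/s.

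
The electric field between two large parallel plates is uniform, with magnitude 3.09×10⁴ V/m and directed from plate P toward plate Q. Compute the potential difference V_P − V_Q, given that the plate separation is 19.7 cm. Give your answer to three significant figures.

In a uniform field, potential decreases in the direction of E: ΔV = −E·d for a displacement d parallel to E.
Going from Q to P is a displacement of 19.7 cm opposite to the field, so V_P − V_Q = +Ed = 6090 V.

6090 V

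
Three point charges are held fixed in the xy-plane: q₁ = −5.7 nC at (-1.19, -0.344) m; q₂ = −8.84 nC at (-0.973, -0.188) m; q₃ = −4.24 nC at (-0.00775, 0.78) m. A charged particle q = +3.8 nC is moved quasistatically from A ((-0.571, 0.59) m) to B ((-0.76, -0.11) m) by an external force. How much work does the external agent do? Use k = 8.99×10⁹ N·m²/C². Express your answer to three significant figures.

-1.09×10⁻⁶ J

For quasistatic motion the external work equals the change in potential energy: W_ext = qΔV = q(V_B − V_A).
At A: distances to the source charges are 1.12 m, 0.876 m, 0.594 m; V_A = Σ kqᵢ/rᵢ = -201 V.
At B: distances to the source charges are 0.490 m, 0.227 m, 1.17 m; V_B = Σ kqᵢ/rᵢ = -488 V.
ΔV = V_B − V_A = -287 V.
W_ext = qΔV = (3.80×10⁻⁹ C)(-287 V) = -1.09×10⁻⁶ J.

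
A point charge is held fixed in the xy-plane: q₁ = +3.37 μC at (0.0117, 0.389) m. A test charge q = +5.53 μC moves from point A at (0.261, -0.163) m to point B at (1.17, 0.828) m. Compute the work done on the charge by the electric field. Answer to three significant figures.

The work done by the electric force is W_field = −ΔU = −q(V_B − V_A) = q(V_A − V_B).
At A: distance to the source charge is 0.606 m; V_A = kq₁/r = 5.00×10⁴ V.
At B: distance to the source charge is 1.24 m; V_B = kq₁/r = 2.45×10⁴ V.
ΔV = V_B − V_A = -2.56×10⁴ V.
W_field = −qΔV = −(5.53×10⁻⁶ C)(-2.56×10⁴ V) = 0.141 J.

0.141 J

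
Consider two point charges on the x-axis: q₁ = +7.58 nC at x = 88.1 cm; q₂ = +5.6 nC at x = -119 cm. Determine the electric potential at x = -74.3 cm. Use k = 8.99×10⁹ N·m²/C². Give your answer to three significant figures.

155 V

The total potential is the scalar sum of each charge's contribution, V = Σ kqᵢ/rᵢ.
Distances from the field point to each charge: r₁ = 1.62 m, r₂ = 0.447 m.
V = k[(7.58×10⁻⁹)/(1.62) + (5.60×10⁻⁹)/(0.447)] = 155 V.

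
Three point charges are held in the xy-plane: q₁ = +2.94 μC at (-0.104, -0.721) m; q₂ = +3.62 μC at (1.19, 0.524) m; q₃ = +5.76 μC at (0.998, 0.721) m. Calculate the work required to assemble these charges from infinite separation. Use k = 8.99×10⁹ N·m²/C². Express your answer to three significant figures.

The work to assemble the configuration equals its total potential energy, U = Σ kqᵢqⱼ/rᵢⱼ over all pairs.
Pair separations: r₁₂ = 1.80 m, r₁₃ = 1.81 m, r₂₃ = 0.275 m.
U = (0.0533) + (0.0839) + (0.681) = 0.819 J.

0.819 J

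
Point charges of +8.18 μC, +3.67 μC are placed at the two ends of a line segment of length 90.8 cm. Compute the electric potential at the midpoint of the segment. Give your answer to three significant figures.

2.35×10⁵ V

The total potential is the scalar sum of each charge's contribution, V = Σ kqᵢ/rᵢ.
Each charge is 0.454 m from the midpoint.
V = k[(8.18×10⁻⁶)/(0.454) + (3.67×10⁻⁶)/(0.454)] = 2.35×10⁵ V.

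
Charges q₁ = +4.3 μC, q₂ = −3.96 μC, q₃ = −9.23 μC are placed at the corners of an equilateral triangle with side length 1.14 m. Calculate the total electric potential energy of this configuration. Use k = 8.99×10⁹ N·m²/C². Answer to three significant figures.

The assembly work is the sum of pairwise potential energies, U = Σ_{i<j} kqᵢqⱼ/rᵢⱼ.
All three pair separations equal the side length, 1.14 m.
U = (-0.134) + (-0.313) + (0.288) = -0.159 J.

-0.159 J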